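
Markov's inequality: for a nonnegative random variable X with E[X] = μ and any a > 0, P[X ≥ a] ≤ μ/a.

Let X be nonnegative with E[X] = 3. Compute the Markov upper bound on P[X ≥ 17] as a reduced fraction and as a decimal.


μ = E[X] = 3, a = 17.
Markov: P[X ≥ 17] ≤ μ/a = (3)/17 = 3/17.
Numerically: ≈ 0.1765.
(Since a = 17 > μ = 3.0000, the bound 3/17 is < 1 and informative.)

P[X ≥ 17] ≤ 3/17 ≈ 0.1765.


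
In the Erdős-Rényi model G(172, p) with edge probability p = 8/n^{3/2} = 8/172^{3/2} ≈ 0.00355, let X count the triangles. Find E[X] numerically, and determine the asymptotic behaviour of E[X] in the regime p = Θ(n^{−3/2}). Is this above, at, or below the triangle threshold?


Number of potential triangles: C(172, 3) = 833340.
Each occurs with probability p³ ≈ (0.00355)³ ≈ 4.46059e-08.
By linearity: E[X] = C(172, 3)·p³ ≈ 833340 · 4.46059e-08 ≈ 0.037.
Since α = 3/2 > 1, p = c/n^{3/2} = o(1/n) is below the triangle threshold p ~ 1/n. Asymptotically E[X] ~ (c³/6)·n^{3(1−α)} = (8³/6)·n^{-1.5} → 0, so by Markov's inequality G has no triangles w.h.p.

E[X] ≈ 0.037; in regime p = Θ(1/n^{3/2}) E[X] tends to 0 (below the triangle threshold p ~ 1/n).


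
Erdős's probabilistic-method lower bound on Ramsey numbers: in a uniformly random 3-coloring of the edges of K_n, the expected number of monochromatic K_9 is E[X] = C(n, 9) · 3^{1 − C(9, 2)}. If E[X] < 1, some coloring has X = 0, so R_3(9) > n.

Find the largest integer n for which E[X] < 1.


We need C(n, 9) · 3^{1 − 36} < 1, i.e. C(n, 9) < 3^{36 − 1} = 50031545098999707.
Check values of n near the boundary:
  n = 298: C(298, 9) = 45207677551849890; 45207677551849890 < 50031545098999707? YES
  n = 299: C(299, 9) = 46610674441390059; 46610674441390059 < 50031545098999707? YES
  n = 300: C(300, 9) = 48052241692154700; 48052241692154700 < 50031545098999707? YES
  n = 301: C(301, 9) = 49533303936090975; 49533303936090975 < 50031545098999707? YES
  n = 302: C(302, 9) = 51054804739588650; 51054804739588650 < 50031545098999707? NO
The largest n with C(n, 9) < 50031545098999707 is n = 301 (where E[X] = 16511101312030325/16677181699666569 ≈ 0.990041). Hence R_3(9) > 301, i.e. R_3(9) ≥ 302.

Largest n = 301; hence R_3(9) > 301.


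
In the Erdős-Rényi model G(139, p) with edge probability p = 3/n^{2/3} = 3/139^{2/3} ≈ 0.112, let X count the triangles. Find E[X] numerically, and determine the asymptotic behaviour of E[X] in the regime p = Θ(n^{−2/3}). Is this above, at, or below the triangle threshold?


Number of potential triangles: C(139, 3) = 437989.
Each occurs with probability p³ ≈ (0.112)³ ≈ 1.39744e-03.
By linearity: E[X] = C(139, 3)·p³ ≈ 437989 · 1.39744e-03 ≈ 612.065.
Since α = 2/3 < 1, p = c/n^{2/3} ≫ 1/n is above the triangle threshold p ~ 1/n. Asymptotically E[X] ~ (c³/6)·n^{3(1−α)} = (3³/6)·n^{1} → ∞; triangles are abundant w.h.p.

E[X] ≈ 612.065; in regime p = Θ(1/n^{2/3}) E[X] diverges (above the triangle threshold p ~ 1/n).


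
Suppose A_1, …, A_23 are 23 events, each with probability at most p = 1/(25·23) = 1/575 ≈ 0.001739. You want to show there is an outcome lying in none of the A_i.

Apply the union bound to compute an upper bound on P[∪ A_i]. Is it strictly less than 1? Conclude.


Union bound: P[∪_{i=1}^{23} A_i] ≤ Σ_i P[A_i] ≤ 23·p = 23·(1/575) = 1/25.
Numerically: 1/25 ≈ 0.040000.
Is 1/25 < 1? YES.
Since P[∪ A_i] ≤ 1/25 < 1, the complement has P[∩ A_i^c] ≥ 1 − 1/25 = 24/25 > 0, so some outcome avoids every A_i.

23·p = 1/25 ≈ 0.040000; existence CERTIFIED by the union bound.


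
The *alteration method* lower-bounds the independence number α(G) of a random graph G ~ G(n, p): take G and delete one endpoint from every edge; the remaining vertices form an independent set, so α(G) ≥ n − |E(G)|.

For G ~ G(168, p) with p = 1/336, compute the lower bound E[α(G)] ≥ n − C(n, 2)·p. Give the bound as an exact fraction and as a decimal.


E[|E(G)|] = C(168, 2)·p = 14028 · (1/336) = 167/4.
E[α(G)] ≥ n − E[|E(G)|] = 168 − 167/4 = 505/4.
Numerically: ≈ 126.25000.
(This is only a lower bound; the true E[α(G)] may be larger.)

E[α(G)] ≥ 505/4 ≈ 126.25000.


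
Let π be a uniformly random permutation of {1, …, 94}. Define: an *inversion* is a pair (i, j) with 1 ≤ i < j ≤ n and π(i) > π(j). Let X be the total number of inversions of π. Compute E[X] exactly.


Write X = Σ X_I over the C(94, 2) = 4371 pairs i < j, with X_I the indicator of one inversion.
There are 4371 indicators.
For each fixed pair i < j, the values π(i) and π(j) are two distinct elements of {1, …, 94} in uniformly random order; by symmetry P[π(i) > π(j)] = 1/2.
By linearity: E[X] = 4371 · (1/2) = C(94, 2) · (1/2) = 4371/2 = 4371/2 ≈ 2185.500.

E[X] = 4371/2 = 2185.500.


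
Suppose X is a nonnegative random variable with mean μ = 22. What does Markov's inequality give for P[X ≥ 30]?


μ = E[X] = 22, a = 30.
Markov: P[X ≥ 30] ≤ μ/a = (22)/30 = 11/15.
Numerically: ≈ 0.733.
(Since a = 30 > μ = 22.000, the bound 11/15 is < 1 and informative.)

P[X ≥ 30] ≤ 11/15 ≈ 0.733.


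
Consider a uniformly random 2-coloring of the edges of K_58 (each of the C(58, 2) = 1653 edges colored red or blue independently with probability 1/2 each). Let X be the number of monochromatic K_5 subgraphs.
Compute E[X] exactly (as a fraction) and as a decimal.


Let X = Σ_S X_S over the C(58, 5) = 4582116 subsets S of size 5, where X_S = 1 if the K_5 on S is monochromatic.
For a fixed S, the K_5 on S has C(5, 2) = 10 edges. P[all 10 edges red] = (1/2)^10, and likewise for blue, so P[monochromatic] = 2·(1/2)^10 = 2^{1 − 10} = 1/512.
By linearity: E[X] = C(58, 5) · 2^{1 − 10} = 4582116 · 1/512 = 1145529/128.
Numerically: E[X] ≈ 8949.445.

E[X] = C(58,5)·2^(1−C(5,2)) = 1145529/128 ≈ 8949.445.


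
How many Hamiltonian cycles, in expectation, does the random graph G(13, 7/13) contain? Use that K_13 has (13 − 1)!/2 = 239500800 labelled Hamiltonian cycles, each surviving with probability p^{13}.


K_13 has (13 − 1)!/2 = 239500800 labelled Hamiltonian cycles.
For each such Hamiltonian cycle H, let X_H = 1 if all 13 edges of H are present in G. Then P[X_H = 1] = p^{13} = (7/13)^{13} = 96889010407/302875106592253.
By linearity: E[X] = Σ_H E[X_H] = 239500800 · p^{13} = 239500800 · 96889010407/302875106592253 = 23204995503684825600/302875106592253.
Numerically: E[X] ≈ 7.66e+04.

E[X] = 239500800 · (7/13)^{13} = 23204995503684825600/302875106592253 ≈ 7.66e+04.


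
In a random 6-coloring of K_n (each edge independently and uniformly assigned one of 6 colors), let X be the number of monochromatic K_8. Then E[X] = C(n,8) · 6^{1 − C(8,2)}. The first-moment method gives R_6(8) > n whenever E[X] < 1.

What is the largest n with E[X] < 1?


We need C(n, 8) · 6^{1 − 28} < 1, i.e. C(n, 8) < 6^{28 − 1} = 1023490369077469249536.
Check values of n near the boundary:
  n = 1590: C(1590, 8) = 995397314198933813310; 995397314198933813310 < 1023490369077469249536? YES
  n = 1591: C(1591, 8) = 1000427749141189953870; 1000427749141189953870 < 1023490369077469249536? YES
  n = 1592: C(1592, 8) = 1005480414540892933435; 1005480414540892933435 < 1023490369077469249536? YES
  n = 1593: C(1593, 8) = 1010555394551193970323; 1010555394551193970323 < 1023490369077469249536? YES
  n = 1594: C(1594, 8) = 1015652773590544255167; 1015652773590544255167 < 1023490369077469249536? YES
  n = 1595: C(1595, 8) = 1020772636343363633895; 1020772636343363633895 < 1023490369077469249536? YES
  n = 1596: C(1596, 8) = 1025915067760710553965; 1025915067760710553965 < 1023490369077469249536? NO
  n = 1597: C(1597, 8) = 1031080153060953275445; 1031080153060953275445 < 1023490369077469249536? NO
The largest n with C(n, 8) < 1023490369077469249536 is n = 1595 (where E[X] = 113419181815929292655/113721152119718805504 ≈ 0.997345). Hence R_6(8) > 1595, i.e. R_6(8) ≥ 1596.

Largest n = 1595; hence R_6(8) > 1595.


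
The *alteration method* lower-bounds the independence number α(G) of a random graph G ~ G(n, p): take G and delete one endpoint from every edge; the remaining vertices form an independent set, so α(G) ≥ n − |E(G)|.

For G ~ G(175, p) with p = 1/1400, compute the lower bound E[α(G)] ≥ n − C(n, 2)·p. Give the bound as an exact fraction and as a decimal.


E[|E(G)|] = C(175, 2)·p = 15225 · (1/1400) = 87/8.
E[α(G)] ≥ n − E[|E(G)|] = 175 − 87/8 = 1313/8.
Numerically: ≈ 164.1250.
(This is only a lower bound; the true E[α(G)] may be larger.)

E[α(G)] ≥ 1313/8 ≈ 164.1250.


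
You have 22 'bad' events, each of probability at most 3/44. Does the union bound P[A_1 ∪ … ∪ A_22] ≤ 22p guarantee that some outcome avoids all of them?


Union bound: P[∪_{i=1}^{22} A_i] ≤ Σ_i P[A_i] ≤ 22·p = 22·(3/44) = 3/2.
Numerically: 3/2 ≈ 1.5000000.
Is 3/2 < 1? NO.
Since the bound 3/2 is ≥ 1, the union bound is uninformative here; it does NOT by itself certify existence.

22·p = 3/2 ≈ 1.5000000; existence NOT certified by the union bound.


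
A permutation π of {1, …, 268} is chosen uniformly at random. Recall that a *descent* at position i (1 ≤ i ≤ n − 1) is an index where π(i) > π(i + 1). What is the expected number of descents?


Write X = Σ X_I over i = 1, …, 267, with X_I the indicator of one descent.
There are 267 indicators.
For each fixed i, the pair (π(i), π(i+1)) is a uniformly random ordered pair of distinct values from {1, …, 268}; by symmetry P[π(i) > π(i+1)] = 1/2.
By linearity: E[X] = 267 · (1/2) = (268 − 1) · (1/2) = 267/2 ≈ 133.5000.

E[X] = 267/2 = 133.5000.


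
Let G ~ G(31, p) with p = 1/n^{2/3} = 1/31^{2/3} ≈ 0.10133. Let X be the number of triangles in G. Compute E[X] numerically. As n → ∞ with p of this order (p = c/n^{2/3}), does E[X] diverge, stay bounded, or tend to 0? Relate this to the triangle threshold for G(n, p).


Number of potential triangles: C(31, 3) = 4495.
Each occurs with probability p³ ≈ (0.10133)³ ≈ 1.0405827e-03.
By linearity: E[X] = C(31, 3)·p³ ≈ 4495 · 1.0405827e-03 ≈ 4.67742.
Since α = 2/3 < 1, p = c/n^{2/3} ≫ 1/n is above the triangle threshold p ~ 1/n. Asymptotically E[X] ~ (c³/6)·n^{3(1−α)} = (1³/6)·n^{1} → ∞; triangles are abundant w.h.p.

E[X] ≈ 4.67742; in regime p = Θ(1/n^{2/3}) E[X] diverges (above the triangle threshold p ~ 1/n).


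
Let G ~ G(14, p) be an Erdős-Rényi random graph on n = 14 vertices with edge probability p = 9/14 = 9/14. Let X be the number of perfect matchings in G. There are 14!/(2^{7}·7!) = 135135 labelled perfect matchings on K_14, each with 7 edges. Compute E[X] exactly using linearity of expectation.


K_14 has 14!/(2^{7}·7!) = 135135 labelled perfect matchings.
For each such perfect matching H, let X_H = 1 if all 7 edges of H are present in G. Then P[X_H = 1] = p^{7} = (9/14)^{7} = 4782969/105413504.
By linearity: E[X] = Σ_H E[X_H] = 135135 · p^{7} = 135135 · 4782969/105413504 = 92335216545/15059072.
Numerically: E[X] ≈ 6.13e+03.

E[X] = 135135 · (9/14)^{7} = 92335216545/15059072 ≈ 6.13e+03.


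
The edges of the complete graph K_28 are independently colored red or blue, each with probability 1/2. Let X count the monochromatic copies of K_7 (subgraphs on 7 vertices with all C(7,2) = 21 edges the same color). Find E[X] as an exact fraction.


Let X = Σ_S X_S over the C(28, 7) = 1184040 subsets S of size 7, where X_S = 1 if the K_7 on S is monochromatic.
For a fixed S, the K_7 on S has C(7, 2) = 21 edges. P[all 21 edges red] = (1/2)^21, and likewise for blue, so P[monochromatic] = 2·(1/2)^21 = 2^{1 − 21} = 1/1048576.
By linearity: E[X] = C(28, 7) · 2^{1 − 21} = 1184040 · 1/1048576 = 148005/131072.
Numerically: E[X] ≈ 1.129189.

E[X] = C(28,7)·2^(1−C(7,2)) = 148005/131072 ≈ 1.129189.


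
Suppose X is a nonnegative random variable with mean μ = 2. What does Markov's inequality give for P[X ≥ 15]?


μ = E[X] = 2, a = 15.
Markov: P[X ≥ 15] ≤ μ/a = (2)/15 = 2/15.
Numerically: ≈ 0.1333.
(Since a = 15 > μ = 2.0000, the bound 2/15 is < 1 and informative.)

P[X ≥ 15] ≤ 2/15 ≈ 0.1333.


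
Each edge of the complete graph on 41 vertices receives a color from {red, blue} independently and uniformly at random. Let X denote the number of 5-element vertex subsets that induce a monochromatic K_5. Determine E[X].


Let X = Σ_S X_S over the C(41, 5) = 749398 subsets S of size 5, where X_S = 1 if the K_5 on S is monochromatic.
For a fixed S, the K_5 on S has C(5, 2) = 10 edges. P[all 10 edges red] = (1/2)^10, and likewise for blue, so P[monochromatic] = 2·(1/2)^10 = 2^{1 − 10} = 1/512.
By linearity of expectation: E[X] = C(41, 5) · 2^{1 − 10} = 749398 · 1/512 = 374699/256.
Numerically: E[X] ≈ 1463.66797.

E[X] = C(41,5)·2^(1−C(5,2)) = 374699/256 ≈ 1463.66797.


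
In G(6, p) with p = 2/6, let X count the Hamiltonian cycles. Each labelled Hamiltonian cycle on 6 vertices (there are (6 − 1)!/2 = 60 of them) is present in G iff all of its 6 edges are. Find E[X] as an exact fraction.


K_6 has (6 − 1)!/2 = 60 labelled Hamiltonian cycles.
For each such Hamiltonian cycle H, let X_H = 1 if all 6 edges of H are present in G. Then P[X_H = 1] = p^{6} = (1/3)^{6} = 1/729.
Summing the indicators: E[X] = Σ_H E[X_H] = 60 · p^{6} = 60 · 1/729 = 20/243.
Numerically: E[X] ≈ 0.082305.

E[X] = 60 · (1/3)^{6} = 20/243 ≈ 0.082305.


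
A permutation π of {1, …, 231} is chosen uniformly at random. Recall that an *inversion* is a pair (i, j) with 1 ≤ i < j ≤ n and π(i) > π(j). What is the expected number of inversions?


Write X = Σ X_I over the C(231, 2) = 26565 pairs i < j, with X_I the indicator of one inversion.
There are 26565 indicators.
For each fixed pair i < j, the values π(i) and π(j) are two distinct elements of {1, …, 231} in uniformly random order; by symmetry P[π(i) > π(j)] = 1/2.
By linearity: E[X] = 26565 · (1/2) = C(231, 2) · (1/2) = 26565/2 = 26565/2 ≈ 13282.500.

E[X] = 26565/2 = 13282.500.


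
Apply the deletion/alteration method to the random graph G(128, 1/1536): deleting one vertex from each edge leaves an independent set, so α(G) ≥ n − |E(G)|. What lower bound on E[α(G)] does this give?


E[|E(G)|] = C(128, 2)·p = 8128 · (1/1536) = 127/24.
E[α(G)] ≥ n − E[|E(G)|] = 128 − 127/24 = 2945/24.
Numerically: ≈ 122.70833.
(This is only a lower bound; the true E[α(G)] may be larger.)

E[α(G)] ≥ 2945/24 ≈ 122.70833.


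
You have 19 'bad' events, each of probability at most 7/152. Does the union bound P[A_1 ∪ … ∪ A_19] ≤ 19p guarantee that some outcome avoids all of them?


Union bound: P[∪_{i=1}^{19} A_i] ≤ Σ_i P[A_i] ≤ 19·p = 19·(7/152) = 7/8.
Numerically: 7/8 ≈ 0.87500.
Is 7/8 < 1? YES.
Since P[∪ A_i] ≤ 7/8 < 1, the complement has P[∩ A_i^c] ≥ 1 − 7/8 = 1/8 > 0, so some outcome avoids every A_i.

19·p = 7/8 ≈ 0.87500; existence CERTIFIED by the union bound.


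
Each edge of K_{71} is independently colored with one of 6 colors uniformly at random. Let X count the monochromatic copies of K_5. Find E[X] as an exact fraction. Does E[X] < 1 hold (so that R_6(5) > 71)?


E[X] = C(71, 5) · 6^{1 − 10} = 13019909 · 6^{−9} = 13019909/10077696.
As a reduced fraction: E[X] = 13019909/10077696 ≈ 1.29195.
Is E[X] < 1? NO.
Since E[X] ≥ 1, the first-moment bound is inconclusive at n = 71; it does NOT by itself certify R_6(5) > 71.

E[X] = 13019909/10077696 ≈ 1.29195; E[X] ≥ 1; first-moment method inconclusive here.


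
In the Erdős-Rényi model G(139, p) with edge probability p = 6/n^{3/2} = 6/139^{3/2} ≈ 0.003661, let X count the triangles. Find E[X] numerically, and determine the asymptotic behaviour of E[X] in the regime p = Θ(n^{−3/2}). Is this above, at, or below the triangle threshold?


Number of potential triangles: C(139, 3) = 437989.
Each occurs with probability p³ ≈ (0.003661)³ ≈ 4.907803e-08.
By linearity: E[X] = C(139, 3)·p³ ≈ 437989 · 4.907803e-08 ≈ 0.0215.
Since α = 3/2 > 1, p = c/n^{3/2} = o(1/n) is below the triangle threshold p ~ 1/n. Asymptotically E[X] ~ (c³/6)·n^{3(1−α)} = (6³/6)·n^{-1.5} → 0, so by Markov's inequality G has no triangles w.h.p.

E[X] ≈ 0.0215; in regime p = Θ(1/n^{3/2}) E[X] tends to 0 (below the triangle threshold p ~ 1/n).


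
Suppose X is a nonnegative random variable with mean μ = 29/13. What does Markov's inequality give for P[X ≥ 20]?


μ = E[X] = 29/13, a = 20.
Markov: P[X ≥ 20] ≤ μ/a = (29/13)/20 = 29/260.
Numerically: ≈ 0.111538.
(Since a = 20 > μ = 2.230769, the bound 29/260 is < 1 and informative.)

P[X ≥ 20] ≤ 29/260 ≈ 0.111538.


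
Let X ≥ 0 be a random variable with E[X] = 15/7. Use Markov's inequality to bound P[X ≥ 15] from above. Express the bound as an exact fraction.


μ = E[X] = 15/7, a = 15.
Markov: P[X ≥ 15] ≤ μ/a = (15/7)/15 = 1/7.
Numerically: ≈ 0.1429.
(Since a = 15 > μ = 2.1429, the bound 1/7 is < 1 and informative.)

P[X ≥ 15] ≤ 1/7 ≈ 0.1429.


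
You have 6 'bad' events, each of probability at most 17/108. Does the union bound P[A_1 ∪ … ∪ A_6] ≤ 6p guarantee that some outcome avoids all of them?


Union bound: P[∪_{i=1}^{6} A_i] ≤ Σ_i P[A_i] ≤ 6·p = 6·(17/108) = 17/18.
Numerically: 17/18 ≈ 0.94444.
Is 17/18 < 1? YES.
Since P[∪ A_i] ≤ 17/18 < 1, the complement has P[∩ A_i^c] ≥ 1 − 17/18 = 1/18 > 0, so some outcome avoids every A_i.

6·p = 17/18 ≈ 0.94444; existence CERTIFIED by the union bound.


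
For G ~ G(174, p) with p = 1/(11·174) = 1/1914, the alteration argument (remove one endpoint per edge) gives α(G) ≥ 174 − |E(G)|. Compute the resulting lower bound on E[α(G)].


E[|E(G)|] = C(174, 2)·p = 15051 · (1/1914) = 173/22.
E[α(G)] ≥ n − E[|E(G)|] = 174 − 173/22 = 3655/22.
Numerically: ≈ 166.136364.
(This is only a lower bound; the true E[α(G)] may be larger.)

E[α(G)] ≥ 3655/22 ≈ 166.136364.


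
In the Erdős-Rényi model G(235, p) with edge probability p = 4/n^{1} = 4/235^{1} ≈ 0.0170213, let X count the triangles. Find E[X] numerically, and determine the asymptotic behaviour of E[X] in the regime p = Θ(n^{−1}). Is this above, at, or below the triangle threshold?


Number of potential triangles: C(235, 3) = 2135445.
Each occurs with probability p³ ≈ (0.0170213)³ ≈ 4.93146991e-06.
By linearity: E[X] = C(235, 3)·p³ ≈ 2135445 · 4.93146991e-06 ≈ 10.530883.
Here α = 1, so p = 4/n is exactly at the triangle threshold p ~ 1/n. Asymptotically E[X] → c³/6 = 4³/6 = 32/3 ≈ 10.666667, a bounded constant. In this regime the triangle count is asymptotically Poisson(c³/6).

E[X] ≈ 10.530883; in regime p = Θ(1/n^{1}) E[X] stays bounded (at the triangle threshold p ~ 1/n).


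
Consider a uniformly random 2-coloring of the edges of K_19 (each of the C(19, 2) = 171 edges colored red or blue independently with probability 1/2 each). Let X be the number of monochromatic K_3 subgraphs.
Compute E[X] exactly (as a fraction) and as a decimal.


Let X = Σ_S X_S over the C(19, 3) = 969 subsets S of size 3, where X_S = 1 if the K_3 on S is monochromatic.
For a fixed S, the K_3 on S has C(3, 2) = 3 edges. P[all 3 edges red] = (1/2)^3, and likewise for blue, so P[monochromatic] = 2·(1/2)^3 = 2^{1 − 3} = 1/4.
By linearity of expectation: E[X] = C(19, 3) · 2^{1 − 3} = 969 · 1/4 = 969/4.
Numerically: E[X] ≈ 242.250000.

E[X] = C(19,3)·2^(1−C(3,2)) = 969/4 ≈ 242.250000.


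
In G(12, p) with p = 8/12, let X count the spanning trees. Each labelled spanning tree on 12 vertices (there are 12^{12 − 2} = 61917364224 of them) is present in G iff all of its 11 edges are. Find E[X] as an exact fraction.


K_12 has 12^{12 − 2} = 61917364224 labelled spanning trees.
For each such spanning tree H, let X_H = 1 if all 11 edges of H are present in G. Then P[X_H = 1] = p^{11} = (2/3)^{11} = 2048/177147.
Summing the indicators: E[X] = Σ_H E[X_H] = 61917364224 · p^{11} = 61917364224 · 2048/177147 = 2147483648/3.
Numerically: E[X] ≈ 7.158e+08.

E[X] = 61917364224 · (2/3)^{11} = 2147483648/3 ≈ 7.158e+08.


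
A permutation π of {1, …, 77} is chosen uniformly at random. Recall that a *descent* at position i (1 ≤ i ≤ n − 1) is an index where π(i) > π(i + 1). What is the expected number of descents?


Write X = Σ X_I over i = 1, …, 76, with X_I the indicator of one descent.
There are 76 indicators.
For each fixed i, the pair (π(i), π(i+1)) is a uniformly random ordered pair of distinct values from {1, …, 77}; by symmetry P[π(i) > π(i+1)] = 1/2.
By linearity: E[X] = 76 · (1/2) = (77 − 1) · (1/2) = 38 ≈ 38.000.

E[X] = 38 = 38.000.


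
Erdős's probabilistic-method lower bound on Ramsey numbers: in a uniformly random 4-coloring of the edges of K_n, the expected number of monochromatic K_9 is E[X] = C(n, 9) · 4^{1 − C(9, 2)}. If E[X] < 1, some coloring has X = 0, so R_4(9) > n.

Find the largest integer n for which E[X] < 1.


We need C(n, 9) · 4^{1 − 36} < 1, i.e. C(n, 9) < 4^{36 − 1} = 1180591620717411303424.
Check values of n near the boundary:
  n = 910: C(910, 9) = 1133378248346922788210; 1133378248346922788210 < 1180591620717411303424? YES
  n = 911: C(911, 9) = 1144686900492291197405; 1144686900492291197405 < 1180591620717411303424? YES
  n = 912: C(912, 9) = 1156095740032081475120; 1156095740032081475120 < 1180591620717411303424? YES
  n = 913: C(913, 9) = 1167605542753639808390; 1167605542753639808390 < 1180591620717411303424? YES
  n = 914: C(914, 9) = 1179217089587653905932; 1179217089587653905932 < 1180591620717411303424? YES
  n = 915: C(915, 9) = 1190931166636537885130; 1190931166636537885130 < 1180591620717411303424? NO
The largest n with C(n, 9) < 1180591620717411303424 is n = 914 (where E[X] = 294804272396913476483/295147905179352825856 ≈ 0.99884). Hence R_4(9) > 914, i.e. R_4(9) ≥ 915.

Largest n = 914; hence R_4(9) > 914.


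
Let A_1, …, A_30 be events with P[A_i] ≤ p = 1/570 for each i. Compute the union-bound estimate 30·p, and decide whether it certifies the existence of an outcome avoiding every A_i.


Union bound: P[∪_{i=1}^{30} A_i] ≤ Σ_i P[A_i] ≤ 30·p = 30·(1/570) = 1/19.
Numerically: 1/19 ≈ 0.053.
Is 1/19 < 1? YES.
Since P[∪ A_i] ≤ 1/19 < 1, the complement has P[∩ A_i^c] ≥ 1 − 1/19 = 18/19 > 0, so some outcome avoids every A_i.

30·p = 1/19 ≈ 0.053; existence CERTIFIED by the union bound.


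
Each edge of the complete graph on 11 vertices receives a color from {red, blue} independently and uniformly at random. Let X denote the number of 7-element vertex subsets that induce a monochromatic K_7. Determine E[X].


Let X = Σ_S X_S over the C(11, 7) = 330 subsets S of size 7, where X_S = 1 if the K_7 on S is monochromatic.
For a fixed S, the K_7 on S has C(7, 2) = 21 edges. P[all 21 edges red] = (1/2)^21, and likewise for blue, so P[monochromatic] = 2·(1/2)^21 = 2^{1 − 21} = 1/1048576.
By linearity: E[X] = C(11, 7) · 2^{1 − 21} = 330 · 1/1048576 = 165/524288.
Numerically: E[X] ≈ 0.000.

E[X] = C(11,7)·2^(1−C(7,2)) = 165/524288 ≈ 0.000.


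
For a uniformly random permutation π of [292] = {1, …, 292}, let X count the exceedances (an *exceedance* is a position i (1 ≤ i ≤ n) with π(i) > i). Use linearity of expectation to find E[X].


Write X = Σ_{i=1}^{292} X_i, where X_i = 1_{π(i) > i}.
For each fixed i, π(i) is uniform over {1, …, 292} (marginal of a uniform permutation), so P[π(i) > i] = (n − i)/n. Summing: Σ_{i=1}^{292} (n − i)/n = (0 + 1 + … + 291)/292 = 292(292 − 1)/(2·292) = (292 − 1)/2.
Hence E[X] = Σ_{i=1}^{292} (292 − i)/292 = 291/2 ≈ 145.5000.

E[X] = 291/2 = 145.5000.


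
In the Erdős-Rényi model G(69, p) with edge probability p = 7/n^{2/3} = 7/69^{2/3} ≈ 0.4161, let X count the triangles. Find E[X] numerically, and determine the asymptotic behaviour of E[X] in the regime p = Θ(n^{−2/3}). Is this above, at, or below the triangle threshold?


Number of potential triangles: C(69, 3) = 52394.
Each occurs with probability p³ ≈ (0.4161)³ ≈ 7.204369e-02.
By linearity: E[X] = C(69, 3)·p³ ≈ 52394 · 7.204369e-02 ≈ 3774.6570.
Since α = 2/3 < 1, p = c/n^{2/3} ≫ 1/n is above the triangle threshold p ~ 1/n. Asymptotically E[X] ~ (c³/6)·n^{3(1−α)} = (7³/6)·n^{1} → ∞; triangles are abundant w.h.p.

E[X] ≈ 3774.6570; in regime p = Θ(1/n^{2/3}) E[X] diverges (above the triangle threshold p ~ 1/n).


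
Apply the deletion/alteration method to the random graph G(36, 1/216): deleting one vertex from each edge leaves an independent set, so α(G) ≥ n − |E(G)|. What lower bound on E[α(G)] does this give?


E[|E(G)|] = C(36, 2)·p = 630 · (1/216) = 35/12.
E[α(G)] ≥ n − E[|E(G)|] = 36 − 35/12 = 397/12.
Numerically: ≈ 33.083333.
(This is only a lower bound; the true E[α(G)] may be larger.)

E[α(G)] ≥ 397/12 ≈ 33.083333.


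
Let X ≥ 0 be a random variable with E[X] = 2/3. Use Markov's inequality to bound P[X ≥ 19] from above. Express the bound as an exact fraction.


μ = E[X] = 2/3, a = 19.
Markov: P[X ≥ 19] ≤ μ/a = (2/3)/19 = 2/57.
Numerically: ≈ 0.035.
(Since a = 19 > μ = 0.667, the bound 2/57 is < 1 and informative.)

P[X ≥ 19] ≤ 2/57 ≈ 0.035.


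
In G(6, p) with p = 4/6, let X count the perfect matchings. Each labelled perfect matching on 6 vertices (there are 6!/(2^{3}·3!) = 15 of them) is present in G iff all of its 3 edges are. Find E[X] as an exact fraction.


K_6 has 6!/(2^{3}·3!) = 15 labelled perfect matchings.
For each such perfect matching H, let X_H = 1 if all 3 edges of H are present in G. Then P[X_H = 1] = p^{3} = (2/3)^{3} = 8/27.
By linearity of expectation: E[X] = Σ_H E[X_H] = 15 · p^{3} = 15 · 8/27 = 40/9.
Numerically: E[X] ≈ 4.444.

E[X] = 15 · (2/3)^{3} = 40/9 ≈ 4.444.


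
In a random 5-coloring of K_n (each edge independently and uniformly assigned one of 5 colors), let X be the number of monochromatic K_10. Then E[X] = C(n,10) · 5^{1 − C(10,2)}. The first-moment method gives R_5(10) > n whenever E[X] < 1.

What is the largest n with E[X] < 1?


We need C(n, 10) · 5^{1 − 45} < 1, i.e. C(n, 10) < 5^{45 − 1} = 5684341886080801486968994140625.
Check values of n near the boundary:
  n = 5391: C(5391, 10) = 5666344714787188828795213697883; 5666344714787188828795213697883 < 5684341886080801486968994140625? YES
  n = 5392: C(5392, 10) = 5676873040158402483252283957448; 5676873040158402483252283957448 < 5684341886080801486968994140625? YES
  n = 5393: C(5393, 10) = 5687418968154238267170642278008; 5687418968154238267170642278008 < 5684341886080801486968994140625? NO
  n = 5394: C(5394, 10) = 5697982524930156243149785372878; 5697982524930156243149785372878 < 5684341886080801486968994140625? NO
The largest n with C(n, 10) < 5684341886080801486968994140625 is n = 5392 (where E[X] = 5676873040158402483252283957448/5684341886080801486968994140625 ≈ 0.99869). Hence R_5(10) > 5392, i.e. R_5(10) ≥ 5393.

Largest n = 5392; hence R_5(10) > 5392.


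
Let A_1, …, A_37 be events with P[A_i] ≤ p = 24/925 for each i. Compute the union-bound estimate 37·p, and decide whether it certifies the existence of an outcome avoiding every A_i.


Union bound: P[∪_{i=1}^{37} A_i] ≤ Σ_i P[A_i] ≤ 37·p = 37·(24/925) = 24/25.
Numerically: 24/25 ≈ 0.96000.
Is 24/25 < 1? YES.
Since P[∪ A_i] ≤ 24/25 < 1, the complement has P[∩ A_i^c] ≥ 1 − 24/25 = 1/25 > 0, so some outcome avoids every A_i.

37·p = 24/25 ≈ 0.96000; existence CERTIFIED by the union bound.


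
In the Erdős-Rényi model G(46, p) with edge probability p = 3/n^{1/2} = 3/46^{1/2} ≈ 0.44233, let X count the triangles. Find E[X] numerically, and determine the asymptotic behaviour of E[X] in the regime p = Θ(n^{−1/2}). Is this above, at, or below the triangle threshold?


Number of potential triangles: C(46, 3) = 15180.
Each occurs with probability p³ ≈ (0.44233)³ ≈ 8.6542018e-02.
By linearity: E[X] = C(46, 3)·p³ ≈ 15180 · 8.6542018e-02 ≈ 1313.70783.
Since α = 1/2 < 1, p = c/n^{1/2} ≫ 1/n is above the triangle threshold p ~ 1/n. Asymptotically E[X] ~ (c³/6)·n^{3(1−α)} = (3³/6)·n^{1.5} → ∞; triangles are abundant w.h.p.

E[X] ≈ 1313.70783; in regime p = Θ(1/n^{1/2}) E[X] diverges (above the triangle threshold p ~ 1/n).


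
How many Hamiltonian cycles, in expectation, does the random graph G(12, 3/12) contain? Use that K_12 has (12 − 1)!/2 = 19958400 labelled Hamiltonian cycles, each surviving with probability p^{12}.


K_12 has (12 − 1)!/2 = 19958400 labelled Hamiltonian cycles.
For each such Hamiltonian cycle H, let X_H = 1 if all 12 edges of H are present in G. Then P[X_H = 1] = p^{12} = (1/4)^{12} = 1/16777216.
By linearity: E[X] = Σ_H E[X_H] = 19958400 · p^{12} = 19958400 · 1/16777216 = 155925/131072.
Numerically: E[X] ≈ 1.1896.

E[X] = 19958400 · (1/4)^{12} = 155925/131072 ≈ 1.1896.


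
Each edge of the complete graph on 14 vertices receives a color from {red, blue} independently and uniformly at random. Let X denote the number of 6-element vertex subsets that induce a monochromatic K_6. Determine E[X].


Let X = Σ_S X_S over the C(14, 6) = 3003 subsets S of size 6, where X_S = 1 if the K_6 on S is monochromatic.
For a fixed S, the K_6 on S has C(6, 2) = 15 edges. P[all 15 edges red] = (1/2)^15, and likewise for blue, so P[monochromatic] = 2·(1/2)^15 = 2^{1 − 15} = 1/16384.
By linearity: E[X] = C(14, 6) · 2^{1 − 15} = 3003 · 1/16384 = 3003/16384.
Numerically: E[X] ≈ 0.183289.

E[X] = C(14,6)·2^(1−C(6,2)) = 3003/16384 ≈ 0.183289.


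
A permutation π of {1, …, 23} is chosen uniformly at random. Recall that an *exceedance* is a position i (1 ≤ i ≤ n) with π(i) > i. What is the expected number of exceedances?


Write X = Σ_{i=1}^{23} X_i, where X_i = 1_{π(i) > i}.
For each fixed i, π(i) is uniform over {1, …, 23} (marginal of a uniform permutation), so P[π(i) > i] = (n − i)/n. Summing: Σ_{i=1}^{23} (n − i)/n = (0 + 1 + … + 22)/23 = 23(23 − 1)/(2·23) = (23 − 1)/2.
Hence E[X] = Σ_{i=1}^{23} (23 − i)/23 = 11 ≈ 11.0000.

E[X] = 11 = 11.0000.


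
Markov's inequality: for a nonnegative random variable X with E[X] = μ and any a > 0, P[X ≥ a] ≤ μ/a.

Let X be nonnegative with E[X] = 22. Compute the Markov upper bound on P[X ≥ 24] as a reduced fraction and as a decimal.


μ = E[X] = 22, a = 24.
Markov: P[X ≥ 24] ≤ μ/a = (22)/24 = 11/12.
Numerically: ≈ 0.91667.
(Since a = 24 > μ = 22.00000, the bound 11/12 is < 1 and informative.)

P[X ≥ 24] ≤ 11/12 ≈ 0.91667.


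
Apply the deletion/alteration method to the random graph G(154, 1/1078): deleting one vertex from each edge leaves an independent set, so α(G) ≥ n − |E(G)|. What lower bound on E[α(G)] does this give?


E[|E(G)|] = C(154, 2)·p = 11781 · (1/1078) = 153/14.
E[α(G)] ≥ n − E[|E(G)|] = 154 − 153/14 = 2003/14.
Numerically: ≈ 143.07143.
(This is only a lower bound; the true E[α(G)] may be larger.)

E[α(G)] ≥ 2003/14 ≈ 143.07143.


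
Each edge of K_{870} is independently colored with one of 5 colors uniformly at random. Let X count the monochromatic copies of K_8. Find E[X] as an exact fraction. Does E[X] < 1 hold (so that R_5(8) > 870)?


E[X] = C(870, 8) · 5^{1 − 28} = 7881626782940464620 · 5^{−27} = 7881626782940464620/7450580596923828125.
As a reduced fraction: E[X] = 1576325356588092924/1490116119384765625 ≈ 1.0578540.
Is E[X] < 1? NO.
Since E[X] ≥ 1, the first-moment bound is inconclusive at n = 870; it does NOT by itself certify R_5(8) > 870.

E[X] = 1576325356588092924/1490116119384765625 ≈ 1.0578540; E[X] ≥ 1; first-moment method inconclusive here.


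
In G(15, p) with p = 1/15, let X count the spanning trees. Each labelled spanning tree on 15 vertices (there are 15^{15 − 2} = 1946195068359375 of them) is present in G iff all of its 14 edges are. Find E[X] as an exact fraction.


K_15 has 15^{15 − 2} = 1946195068359375 labelled spanning trees.
For each such spanning tree H, let X_H = 1 if all 14 edges of H are present in G. Then P[X_H = 1] = p^{14} = (1/15)^{14} = 1/29192926025390625.
By linearity of expectation: E[X] = Σ_H E[X_H] = 1946195068359375 · p^{14} = 1946195068359375 · 1/29192926025390625 = 1/15.
Numerically: E[X] ≈ 0.066667.

E[X] = 1946195068359375 · (1/15)^{14} = 1/15 ≈ 0.066667.


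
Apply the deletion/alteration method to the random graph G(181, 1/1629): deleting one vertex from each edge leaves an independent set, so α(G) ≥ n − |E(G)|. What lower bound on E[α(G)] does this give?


E[|E(G)|] = C(181, 2)·p = 16290 · (1/1629) = 10.
E[α(G)] ≥ n − E[|E(G)|] = 181 − 10 = 171.
Numerically: ≈ 171.000.
(This is only a lower bound; the true E[α(G)] may be larger.)

E[α(G)] ≥ 171 ≈ 171.000.


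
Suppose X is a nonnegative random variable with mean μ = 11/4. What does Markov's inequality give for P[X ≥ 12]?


μ = E[X] = 11/4, a = 12.
Markov: P[X ≥ 12] ≤ μ/a = (11/4)/12 = 11/48.
Numerically: ≈ 0.229167.
(Since a = 12 > μ = 2.750000, the bound 11/48 is < 1 and informative.)

P[X ≥ 12] ≤ 11/48 ≈ 0.229167.


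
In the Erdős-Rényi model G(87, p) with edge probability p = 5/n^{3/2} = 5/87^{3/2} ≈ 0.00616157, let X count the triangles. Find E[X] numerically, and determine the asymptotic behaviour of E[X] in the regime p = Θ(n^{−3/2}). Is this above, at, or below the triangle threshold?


Number of potential triangles: C(87, 3) = 105995.
Each occurs with probability p³ ≈ (0.00616157)³ ≈ 2.33923243e-07.
By linearity: E[X] = C(87, 3)·p³ ≈ 105995 · 2.33923243e-07 ≈ 0.024795.
Since α = 3/2 > 1, p = c/n^{3/2} = o(1/n) is below the triangle threshold p ~ 1/n. Asymptotically E[X] ~ (c³/6)·n^{3(1−α)} = (5³/6)·n^{-1.5} → 0, so by Markov's inequality G has no triangles w.h.p.

E[X] ≈ 0.024795; in regime p = Θ(1/n^{3/2}) E[X] tends to 0 (below the triangle threshold p ~ 1/n).


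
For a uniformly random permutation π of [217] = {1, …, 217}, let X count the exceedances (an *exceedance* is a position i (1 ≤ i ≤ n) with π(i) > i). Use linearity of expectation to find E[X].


Write X = Σ_{i=1}^{217} X_i, where X_i = 1_{π(i) > i}.
For each fixed i, π(i) is uniform over {1, …, 217} (marginal of a uniform permutation), so P[π(i) > i] = (n − i)/n. Summing: Σ_{i=1}^{217} (n − i)/n = (0 + 1 + … + 216)/217 = 217(217 − 1)/(2·217) = (217 − 1)/2.
Hence E[X] = Σ_{i=1}^{217} (217 − i)/217 = 108 ≈ 108.00000.

E[X] = 108 = 108.00000.


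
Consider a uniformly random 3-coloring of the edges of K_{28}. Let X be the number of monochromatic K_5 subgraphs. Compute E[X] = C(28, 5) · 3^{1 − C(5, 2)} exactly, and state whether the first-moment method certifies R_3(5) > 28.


E[X] = C(28, 5) · 3^{1 − 10} = 98280 · 3^{−9} = 98280/19683.
As a reduced fraction: E[X] = 3640/729 ≈ 4.99314.
Is E[X] < 1? NO.
Since E[X] ≥ 1, the first-moment bound is inconclusive at n = 28; it does NOT by itself certify R_3(5) > 28.

E[X] = 3640/729 ≈ 4.99314; E[X] ≥ 1; first-moment method inconclusive here.


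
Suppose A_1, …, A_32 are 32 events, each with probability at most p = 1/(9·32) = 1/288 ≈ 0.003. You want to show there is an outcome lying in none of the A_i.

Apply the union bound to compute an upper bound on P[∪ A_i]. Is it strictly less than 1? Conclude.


Union bound: P[∪_{i=1}^{32} A_i] ≤ Σ_i P[A_i] ≤ 32·p = 32·(1/288) = 1/9.
Numerically: 1/9 ≈ 0.111.
Is 1/9 < 1? YES.
Since P[∪ A_i] ≤ 1/9 < 1, the complement has P[∩ A_i^c] ≥ 1 − 1/9 = 8/9 > 0, so some outcome avoids every A_i.

32·p = 1/9 ≈ 0.111; existence CERTIFIED by the union bound.


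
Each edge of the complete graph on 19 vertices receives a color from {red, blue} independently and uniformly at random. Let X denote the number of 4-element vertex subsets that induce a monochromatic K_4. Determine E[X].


Let X = Σ_S X_S over the C(19, 4) = 3876 subsets S of size 4, where X_S = 1 if the K_4 on S is monochromatic.
For a fixed S, the K_4 on S has C(4, 2) = 6 edges. P[all 6 edges red] = (1/2)^6, and likewise for blue, so P[monochromatic] = 2·(1/2)^6 = 2^{1 − 6} = 1/32.
By linearity of expectation: E[X] = C(19, 4) · 2^{1 − 6} = 3876 · 1/32 = 969/8.
Numerically: E[X] ≈ 121.12500.

E[X] = C(19,4)·2^(1−C(4,2)) = 969/8 ≈ 121.12500.


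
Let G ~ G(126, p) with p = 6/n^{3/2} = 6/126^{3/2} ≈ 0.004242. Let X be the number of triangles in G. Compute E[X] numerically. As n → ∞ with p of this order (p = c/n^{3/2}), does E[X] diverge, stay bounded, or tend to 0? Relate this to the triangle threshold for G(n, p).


Number of potential triangles: C(126, 3) = 325500.
Each occurs with probability p³ ≈ (0.004242)³ ≈ 7.634600e-08.
By linearity: E[X] = C(126, 3)·p³ ≈ 325500 · 7.634600e-08 ≈ 0.0249.
Since α = 3/2 > 1, p = c/n^{3/2} = o(1/n) is below the triangle threshold p ~ 1/n. Asymptotically E[X] ~ (c³/6)·n^{3(1−α)} = (6³/6)·n^{-1.5} → 0, so by Markov's inequality G has no triangles w.h.p.

E[X] ≈ 0.0249; in regime p = Θ(1/n^{3/2}) E[X] tends to 0 (below the triangle threshold p ~ 1/n).


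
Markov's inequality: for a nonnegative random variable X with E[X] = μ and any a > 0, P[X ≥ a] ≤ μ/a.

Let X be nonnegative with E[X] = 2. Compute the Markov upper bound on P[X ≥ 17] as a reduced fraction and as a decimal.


μ = E[X] = 2, a = 17.
Markov: P[X ≥ 17] ≤ μ/a = (2)/17 = 2/17.
Numerically: ≈ 0.11765.
(Since a = 17 > μ = 2.00000, the bound 2/17 is < 1 and informative.)

P[X ≥ 17] ≤ 2/17 ≈ 0.11765.


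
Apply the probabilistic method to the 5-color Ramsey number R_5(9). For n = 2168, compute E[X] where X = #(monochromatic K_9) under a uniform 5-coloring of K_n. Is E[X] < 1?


E[X] = C(2168, 9) · 5^{1 − 36} = 2867804175977929537095120 · 5^{−35} = 2867804175977929537095120/2910383045673370361328125.
As a reduced fraction: E[X] = 573560835195585907419024/582076609134674072265625 ≈ 0.9854.
Is E[X] < 1? YES.
Since E[X] < 1, there exists a 5-coloring of K_{2168} with no monochromatic K_9; hence R_5(9) > 2168.

E[X] = 573560835195585907419024/582076609134674072265625 ≈ 0.9854; E[X] < 1, so R_5(9) > 2168.


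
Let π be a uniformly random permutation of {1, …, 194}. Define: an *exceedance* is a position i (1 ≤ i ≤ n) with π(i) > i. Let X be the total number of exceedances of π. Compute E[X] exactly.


Write X = Σ_{i=1}^{194} X_i, where X_i = 1_{π(i) > i}.
For each fixed i, π(i) is uniform over {1, …, 194} (marginal of a uniform permutation), so P[π(i) > i] = (n − i)/n. Summing: Σ_{i=1}^{194} (n − i)/n = (0 + 1 + … + 193)/194 = 194(194 − 1)/(2·194) = (194 − 1)/2.
Hence E[X] = Σ_{i=1}^{194} (194 − i)/194 = 193/2 ≈ 96.5000.

E[X] = 193/2 = 96.5000.


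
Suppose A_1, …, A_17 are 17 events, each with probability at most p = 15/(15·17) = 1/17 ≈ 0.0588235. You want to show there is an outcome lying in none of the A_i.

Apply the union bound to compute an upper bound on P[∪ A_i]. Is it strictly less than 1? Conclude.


Union bound: P[∪_{i=1}^{17} A_i] ≤ Σ_i P[A_i] ≤ 17·p = 17·(1/17) = 1.
Numerically: 1 ≈ 1.0000000.
Is 1 < 1? NO.
Since the bound 1 is ≥ 1, the union bound is uninformative here; it does NOT by itself certify existence.

17·p = 1 ≈ 1.0000000; existence NOT certified by the union bound.


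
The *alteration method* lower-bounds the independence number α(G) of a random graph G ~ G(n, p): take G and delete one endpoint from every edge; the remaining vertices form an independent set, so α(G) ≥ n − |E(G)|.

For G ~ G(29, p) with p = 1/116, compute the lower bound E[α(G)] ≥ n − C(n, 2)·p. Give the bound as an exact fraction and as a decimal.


E[|E(G)|] = C(29, 2)·p = 406 · (1/116) = 7/2.
E[α(G)] ≥ n − E[|E(G)|] = 29 − 7/2 = 51/2.
Numerically: ≈ 25.50000.
(This is only a lower bound; the true E[α(G)] may be larger.)

E[α(G)] ≥ 51/2 ≈ 25.50000.


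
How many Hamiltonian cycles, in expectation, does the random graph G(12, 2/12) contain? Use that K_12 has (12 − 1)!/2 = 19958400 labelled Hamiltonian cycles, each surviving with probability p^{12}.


K_12 has (12 − 1)!/2 = 19958400 labelled Hamiltonian cycles.
For each such Hamiltonian cycle H, let X_H = 1 if all 12 edges of H are present in G. Then P[X_H = 1] = p^{12} = (1/6)^{12} = 1/2176782336.
By linearity: E[X] = Σ_H E[X_H] = 19958400 · p^{12} = 19958400 · 1/2176782336 = 1925/209952.
Numerically: E[X] ≈ 0.00916876.

E[X] = 19958400 · (1/6)^{12} = 1925/209952 ≈ 0.00916876.
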